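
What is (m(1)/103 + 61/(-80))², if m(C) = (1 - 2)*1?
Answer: 40487769/67897600 ≈ 0.59631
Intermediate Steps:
m(C) = -1 (m(C) = -1*1 = -1)
(m(1)/103 + 61/(-80))² = (-1/103 + 61/(-80))² = (-1*1/103 + 61*(-1/80))² = (-1/103 - 61/80)² = (-6363/8240)² = 40487769/67897600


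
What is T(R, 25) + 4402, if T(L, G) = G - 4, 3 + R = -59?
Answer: 4423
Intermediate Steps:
R = -62 (R = -3 - 59 = -62)
T(L, G) = -4 + G
T(R, 25) + 4402 = (-4 + 25) + 4402 = 21 + 4402 = 4423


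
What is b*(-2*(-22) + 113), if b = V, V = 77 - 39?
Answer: 5966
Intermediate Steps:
V = 38
b = 38
b*(-2*(-22) + 113) = 38*(-2*(-22) + 113) = 38*(44 + 113) = 38*157 = 5966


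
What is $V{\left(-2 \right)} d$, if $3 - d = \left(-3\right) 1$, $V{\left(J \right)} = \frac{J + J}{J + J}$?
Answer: $6$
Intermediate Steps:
$V{\left(J \right)} = 1$ ($V{\left(J \right)} = \frac{2 J}{2 J} = 2 J \frac{1}{2 J} = 1$)
$d = 6$ ($d = 3 - \left(-3\right) 1 = 3 - -3 = 3 + 3 = 6$)
$V{\left(-2 \right)} d = 1 \cdot 6 = 6$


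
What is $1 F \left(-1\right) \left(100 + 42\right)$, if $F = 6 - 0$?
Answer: $-852$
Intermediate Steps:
$F = 6$ ($F = 6 + 0 = 6$)
$1 F \left(-1\right) \left(100 + 42\right) = 1 \cdot 6 \left(-1\right) \left(100 + 42\right) = 6 \left(-1\right) 142 = \left(-6\right) 142 = -852$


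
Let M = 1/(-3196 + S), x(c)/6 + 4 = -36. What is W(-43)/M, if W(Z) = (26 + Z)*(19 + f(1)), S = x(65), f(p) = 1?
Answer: 1168240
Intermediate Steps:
x(c) = -240 (x(c) = -24 + 6*(-36) = -24 - 216 = -240)
S = -240
W(Z) = 520 + 20*Z (W(Z) = (26 + Z)*(19 + 1) = (26 + Z)*20 = 520 + 20*Z)
M = -1/3436 (M = 1/(-3196 - 240) = 1/(-3436) = -1/3436 ≈ -0.00029104)
W(-43)/M = (520 + 20*(-43))/(-1/3436) = (520 - 860)*(-3436) = -340*(-3436) = 1168240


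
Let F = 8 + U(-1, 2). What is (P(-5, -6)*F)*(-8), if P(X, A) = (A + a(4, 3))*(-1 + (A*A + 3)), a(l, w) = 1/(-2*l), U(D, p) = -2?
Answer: 11172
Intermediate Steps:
F = 6 (F = 8 - 2 = 6)
a(l, w) = -1/(2*l)
P(X, A) = (2 + A**2)*(-1/8 + A) (P(X, A) = (A - 1/2/4)*(-1 + (A*A + 3)) = (A - 1/2*1/4)*(-1 + (A**2 + 3)) = (A - 1/8)*(-1 + (3 + A**2)) = (-1/8 + A)*(2 + A**2) = (2 + A**2)*(-1/8 + A))
(P(-5, -6)*F)*(-8) = ((-1/4 + (-6)**3 + 2*(-6) - 1/8*(-6)**2)*6)*(-8) = ((-1/4 - 216 - 12 - 1/8*36)*6)*(-8) = ((-1/4 - 216 - 12 - 9/2)*6)*(-8) = -931/4*6*(-8) = -2793/2*(-8) = 11172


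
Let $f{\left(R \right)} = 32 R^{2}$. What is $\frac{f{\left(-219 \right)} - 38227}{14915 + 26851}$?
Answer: $\frac{1496525}{41766} \approx 35.831$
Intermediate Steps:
$\frac{f{\left(-219 \right)} - 38227}{14915 + 26851} = \frac{32 \left(-219\right)^{2} - 38227}{14915 + 26851} = \frac{32 \cdot 47961 - 38227}{41766} = \left(1534752 - 38227\right) \frac{1}{41766} = 1496525 \cdot \frac{1}{41766} = \frac{1496525}{41766}$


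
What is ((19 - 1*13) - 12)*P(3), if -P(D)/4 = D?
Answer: 72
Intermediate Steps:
P(D) = -4*D
((19 - 1*13) - 12)*P(3) = ((19 - 1*13) - 12)*(-4*3) = ((19 - 13) - 12)*(-12) = (6 - 12)*(-12) = -6*(-12) = 72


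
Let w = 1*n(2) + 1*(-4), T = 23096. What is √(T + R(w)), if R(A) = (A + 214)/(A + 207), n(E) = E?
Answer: 2*√242663215/205 ≈ 151.98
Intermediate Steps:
w = -2 (w = 1*2 + 1*(-4) = 2 - 4 = -2)
R(A) = (214 + A)/(207 + A)
√(T + R(w)) = √(23096 + (214 - 2)/(207 - 2)) = √(23096 + 212/205) = √(4734892/205) = 2*√242663215/205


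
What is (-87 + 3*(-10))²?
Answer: 13689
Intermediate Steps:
(-87 + 3*(-10))² = (-87 - 30)² = (-117)² = 13689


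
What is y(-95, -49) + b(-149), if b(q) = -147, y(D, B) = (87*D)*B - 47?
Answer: 404791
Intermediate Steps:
y(D, B) = -47 + 87*B*D (y(D, B) = 87*B*D - 47 = -47 + 87*B*D)
y(-95, -49) + b(-149) = (-47 + 87*(-49)*(-95)) - 147 = (-47 + 404985) - 147 = 404938 - 147 = 404791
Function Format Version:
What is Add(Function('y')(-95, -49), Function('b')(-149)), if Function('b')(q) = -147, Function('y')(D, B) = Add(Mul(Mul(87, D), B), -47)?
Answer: 404791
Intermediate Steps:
Function('y')(D, B) = Add(-47, Mul(87, B, D)) (Function('y')(D, B) = Add(Mul(87, B, D), -47) = Add(-47, Mul(87, B, D)))
Add(Function('y')(-95, -49), Function('b')(-149)) = Add(Add(-47, Mul(87, -49, -95)), -147) = Add(Add(-47, 404985), -147) = Add(404938, -147) = 404791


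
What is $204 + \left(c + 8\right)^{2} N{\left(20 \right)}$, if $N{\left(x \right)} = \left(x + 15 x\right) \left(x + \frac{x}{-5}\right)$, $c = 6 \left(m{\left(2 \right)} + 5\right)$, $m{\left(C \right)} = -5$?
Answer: $327884$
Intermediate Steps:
$c = 0$ ($c = 6 \left(-5 + 5\right) = 6 \cdot 0 = 0$)
$N{\left(x \right)} = \frac{64 x^{2}}{5}$ ($N{\left(x \right)} = 16 x \left(x + x \left(- \frac{1}{5}\right)\right) = 16 x \left(x - \frac{x}{5}\right) = 16 x \frac{4 x}{5} = \frac{64 x^{2}}{5}$)
$204 + \left(c + 8\right)^{2} N{\left(20 \right)} = 204 + \left(0 + 8\right)^{2} \frac{64 \cdot 20^{2}}{5} = 204 + 8^{2} \cdot \frac{64}{5} \cdot 400 = 204 + 64 \cdot 5120 = 204 + 327680 = 327884$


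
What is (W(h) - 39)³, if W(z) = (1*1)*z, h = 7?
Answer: -32768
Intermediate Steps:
W(z) = z (W(z) = 1*z = z)
(W(h) - 39)³ = (7 - 39)³ = (-32)³ = -32768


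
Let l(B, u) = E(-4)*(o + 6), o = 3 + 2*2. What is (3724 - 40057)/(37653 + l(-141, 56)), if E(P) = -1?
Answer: -36333/37640 ≈ -0.96528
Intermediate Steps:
o = 7 (o = 3 + 4 = 7)
l(B, u) = -13 (l(B, u) = -(7 + 6) = -1*13 = -13)
(3724 - 40057)/(37653 + l(-141, 56)) = (3724 - 40057)/(37653 - 13) = -36333/37640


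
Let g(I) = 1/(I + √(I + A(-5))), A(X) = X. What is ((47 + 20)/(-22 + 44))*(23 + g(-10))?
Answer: 35309/506 - 67*I*√15/2530 ≈ 69.781 - 0.10257*I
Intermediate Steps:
g(I) = 1/(I + √(-5 + I)) (g(I) = 1/(I + √(I - 5)) = 1/(I + √(-5 + I)))
((47 + 20)/(-22 + 44))*(23 + g(-10)) = ((47 + 20)/(-22 + 44))*(23 + 1/(-10 + √(-5 - 10))) = (67/22)*(23 + 1/(-10 + √(-15))) = (67*(1/22))*(23 + 1/(-10 + I*√15)) = 67*(23 + 1/(-10 + I*√15))/22 = 1541/22 + 67/(22*(-10 + I*√15))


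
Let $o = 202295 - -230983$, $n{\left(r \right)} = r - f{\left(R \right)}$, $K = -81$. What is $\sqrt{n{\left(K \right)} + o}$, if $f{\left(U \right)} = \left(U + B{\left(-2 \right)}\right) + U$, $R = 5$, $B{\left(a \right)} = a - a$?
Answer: $\sqrt{433187} \approx 658.17$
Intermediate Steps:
$B{\left(a \right)} = 0$
$f{\left(U \right)} = 2 U$ ($f{\left(U \right)} = \left(U + 0\right) + U = U + U = 2 U$)
$n{\left(r \right)} = -10 + r$ ($n{\left(r \right)} = r - 2 \cdot 5 = r - 10 = -10 + r$)
$o = 433278$ ($o = 202295 + 230983 = 433278$)
$\sqrt{n{\left(K \right)} + o} = \sqrt{\left(-10 - 81\right) + 433278} = \sqrt{-91 + 433278} = \sqrt{433187}$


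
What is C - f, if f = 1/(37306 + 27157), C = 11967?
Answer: 771428720/64463 ≈ 11967.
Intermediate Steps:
f = 1/64463 ≈ 1.5513e-5
C - f = 11967 - 1*1/64463 = 11967 - 1/64463 = 771428720/64463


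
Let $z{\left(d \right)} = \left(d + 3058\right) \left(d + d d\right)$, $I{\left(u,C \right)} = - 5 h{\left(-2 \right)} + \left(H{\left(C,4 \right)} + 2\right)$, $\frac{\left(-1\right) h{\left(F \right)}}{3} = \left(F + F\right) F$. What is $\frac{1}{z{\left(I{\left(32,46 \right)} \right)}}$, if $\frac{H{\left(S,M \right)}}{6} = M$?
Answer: $\frac{1}{68764248} \approx 1.4542 \cdot 10^{-8}$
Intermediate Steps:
$H{\left(S,M \right)} = 6 M$
$h{\left(F \right)} = - 6 F^{2}$ ($h{\left(F \right)} = - 3 \left(F + F\right) F = - 3 \cdot 2 F F = - 3 \cdot 2 F^{2} = - 6 F^{2}$)
$I{\left(u,C \right)} = 146$ ($I{\left(u,C \right)} = - 5 \left(- 6 \left(-2\right)^{2}\right) + \left(6 \cdot 4 + 2\right) = - 5 \left(\left(-6\right) 4\right) + \left(24 + 2\right) = \left(-5\right) \left(-24\right) + 26 = 120 + 26 = 146$)
$z{\left(d \right)} = \left(3058 + d\right) \left(d + d^{2}\right)$
$\frac{1}{z{\left(I{\left(32,46 \right)} \right)}} = \frac{1}{146 \left(3058 + 146^{2} + 3059 \cdot 146\right)} = \frac{1}{146 \left(3058 + 21316 + 446614\right)} = \frac{1}{146 \cdot 470988} = \frac{1}{68764248}$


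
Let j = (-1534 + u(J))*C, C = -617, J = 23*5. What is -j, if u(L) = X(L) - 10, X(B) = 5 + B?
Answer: -878608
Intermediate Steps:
J = 115
u(L) = -5 + L (u(L) = (5 + L) - 10 = -5 + L)
j = 878608 (j = (-1534 + (-5 + 115))*(-617) = (-1534 + 110)*(-617) = -1424*(-617) = 878608)
-j = -1*878608 = -878608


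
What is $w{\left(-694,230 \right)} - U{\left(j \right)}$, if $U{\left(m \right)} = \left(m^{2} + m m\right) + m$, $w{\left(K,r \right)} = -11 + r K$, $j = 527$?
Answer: $-715616$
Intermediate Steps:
$w{\left(K,r \right)} = -11 + K r$
$U{\left(m \right)} = m + 2 m^{2}$ ($U{\left(m \right)} = \left(m^{2} + m^{2}\right) + m = 2 m^{2} + m = m + 2 m^{2}$)
$w{\left(-694,230 \right)} - U{\left(j \right)} = \left(-11 - 159620\right) - 527 \left(1 + 2 \cdot 527\right) = \left(-11 - 159620\right) - 527 \left(1 + 1054\right) = -159631 - 527 \cdot 1055 = -159631 - 555985 = -715616$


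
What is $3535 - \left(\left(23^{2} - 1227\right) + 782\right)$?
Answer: $3451$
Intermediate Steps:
$3535 - \left(\left(23^{2} - 1227\right) + 782\right) = 3535 - \left(\left(529 - 1227\right) + 782\right) = 3535 - \left(-698 + 782\right) = 3535 - 84 = 3451$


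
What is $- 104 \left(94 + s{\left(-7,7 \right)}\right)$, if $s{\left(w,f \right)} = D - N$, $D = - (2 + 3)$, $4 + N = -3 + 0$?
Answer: $-9984$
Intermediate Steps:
$N = -7$ ($N = -4 + \left(-3 + 0\right) = -4 - 3 = -7$)
$D = -5$ ($D = \left(-1\right) 5 = -5$)
$s{\left(w,f \right)} = 2$ ($s{\left(w,f \right)} = -5 - -7 = -5 + 7 = 2$)
$- 104 \left(94 + s{\left(-7,7 \right)}\right) = - 104 \left(94 + 2\right) = \left(-104\right) 96 = -9984$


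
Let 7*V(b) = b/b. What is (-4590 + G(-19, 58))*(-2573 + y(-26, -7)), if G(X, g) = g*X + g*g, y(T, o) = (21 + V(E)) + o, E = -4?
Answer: 41699136/7 ≈ 5.9570e+6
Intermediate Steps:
V(b) = ⅐ (V(b) = (b/b)/7 = (⅐)*1 = ⅐)
y(T, o) = 148/7 + o (y(T, o) = (21 + ⅐) + o = 148/7 + o)
G(X, g) = g² + X*g (G(X, g) = X*g + g² = g² + X*g)
(-4590 + G(-19, 58))*(-2573 + y(-26, -7)) = (-4590 + 58*(-19 + 58))*(-2573 + (148/7 - 7)) = (-4590 + 58*39)*(-2573 + 99/7) = (-4590 + 2262)*(-17912/7) = -2328*(-17912/7) = 41699136/7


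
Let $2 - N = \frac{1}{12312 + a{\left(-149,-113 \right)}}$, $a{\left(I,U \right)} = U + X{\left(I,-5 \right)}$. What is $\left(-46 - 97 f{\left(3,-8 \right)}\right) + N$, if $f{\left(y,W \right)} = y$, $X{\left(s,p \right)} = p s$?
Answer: $- \frac{4336241}{12944} \approx -335.0$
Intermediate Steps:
$a{\left(I,U \right)} = U - 5 I$
$N = \frac{25887}{12944}$ ($N = 2 - \frac{1}{12312 - -632} = 2 - \frac{1}{12312 + \left(-113 + 745\right)} = 2 - \frac{1}{12312 + 632} = 2 - \frac{1}{12944} = \frac{25887}{12944} \approx 1.9999$)
$\left(-46 - 97 f{\left(3,-8 \right)}\right) + N = \left(-46 - 291\right) + \frac{25887}{12944} = -337 + \frac{25887}{12944} = - \frac{4336241}{12944}$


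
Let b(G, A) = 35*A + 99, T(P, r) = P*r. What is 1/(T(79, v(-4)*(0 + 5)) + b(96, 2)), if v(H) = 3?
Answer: 1/1354 ≈ 0.00073855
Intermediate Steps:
b(G, A) = 99 + 35*A
1/(T(79, v(-4)*(0 + 5)) + b(96, 2)) = 1/(79*(3*(0 + 5)) + (99 + 35*2)) = 1/(79*(3*5) + (99 + 70)) = 1/(79*15 + 169) = 1/(1185 + 169) = 1/1354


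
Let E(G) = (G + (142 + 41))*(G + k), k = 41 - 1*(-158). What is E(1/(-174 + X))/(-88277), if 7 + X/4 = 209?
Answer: -14638273841/35483469812 ≈ -0.41254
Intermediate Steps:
X = 808 (X = -28 + 4*209 = -28 + 836 = 808)
k = 199 (k = 41 + 158 = 199)
E(G) = (183 + G)*(199 + G) (E(G) = (G + (142 + 41))*(G + 199) = (G + 183)*(199 + G) = (183 + G)*(199 + G))
E(1/(-174 + X))/(-88277) = (36417 + (1/(-174 + 808))² + 382/(-174 + 808))/(-88277) = (36417 + (1/634)² + 382/634)*(-1/88277) = (36417 + (1/634)² + 382*(1/634))*(-1/88277) = (36417 + 1/401956 + 191/317)*(-1/88277) = (14638273841/401956)*(-1/88277) = -14638273841/35483469812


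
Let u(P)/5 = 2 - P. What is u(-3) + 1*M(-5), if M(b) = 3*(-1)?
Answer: 22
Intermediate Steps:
M(b) = -3
u(P) = 10 - 5*P (u(P) = 5*(2 - P) = 10 - 5*P)
u(-3) + 1*M(-5) = (10 - 5*(-3)) + 1*(-3) = (10 + 15) - 3 = 25 - 3 = 22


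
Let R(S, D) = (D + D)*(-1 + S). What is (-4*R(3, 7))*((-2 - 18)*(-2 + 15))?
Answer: 29120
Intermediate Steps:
R(S, D) = 2*D*(-1 + S) (R(S, D) = (2*D)*(-1 + S) = 2*D*(-1 + S))
(-4*R(3, 7))*((-2 - 18)*(-2 + 15)) = (-8*7*(-1 + 3))*((-2 - 18)*(-2 + 15)) = (-8*7*2)*(-20*13) = -4*28*(-260) = -112*(-260) = 29120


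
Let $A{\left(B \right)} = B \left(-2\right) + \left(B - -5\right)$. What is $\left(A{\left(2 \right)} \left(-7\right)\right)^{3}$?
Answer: $-9261$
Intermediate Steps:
$A{\left(B \right)} = 5 - B$ ($A{\left(B \right)} = - 2 B + \left(B + 5\right) = - 2 B + \left(5 + B\right) = 5 - B$)
$\left(A{\left(2 \right)} \left(-7\right)\right)^{3} = \left(\left(5 - 2\right) \left(-7\right)\right)^{3} = \left(3 \left(-7\right)\right)^{3} = \left(-21\right)^{3} = -9261$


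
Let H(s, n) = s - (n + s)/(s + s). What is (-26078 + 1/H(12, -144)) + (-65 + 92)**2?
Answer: -887213/35 ≈ -25349.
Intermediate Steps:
H(s, n) = s - (n + s)/(2*s)
(-26078 + 1/H(12, -144)) + (-65 + 92)**2 = (-26078 + 1/(-1/2 + 12 - 1/2*(-144)/12)) + (-65 + 92)**2 = (-26078 + 1/(-1/2 + 12 - 1/2*(-144)*1/12)) + 27**2 = (-26078 + 1/(-1/2 + 12 + 6)) + 729 = (-26078 + 1/(35/2)) + 729 = (-26078 + 2/35) + 729 = -912728/35 + 729 = -887213/35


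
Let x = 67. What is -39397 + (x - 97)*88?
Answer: -42037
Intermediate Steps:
-39397 + (x - 97)*88 = -39397 + (67 - 97)*88 = -39397 - 30*88 = -39397 - 2640 = -42037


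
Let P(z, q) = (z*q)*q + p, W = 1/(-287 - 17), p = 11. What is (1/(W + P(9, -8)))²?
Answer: 92416/31843331809 ≈ 2.9022e-6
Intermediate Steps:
W = -1/304 (W = 1/(-304) = -1/304 ≈ -0.0032895)
P(z, q) = 11 + z*q² (P(z, q) = (z*q)*q + 11 = (q*z)*q + 11 = z*q² + 11 = 11 + z*q²)
(1/(W + P(9, -8)))² = (1/(-1/304 + (11 + 9*(-8)²)))² = (1/(-1/304 + (11 + 9*64)))² = (1/(-1/304 + (11 + 576)))² = (1/(-1/304 + 587))² = (1/(178447/304))² = (304/178447)² = 92416/31843331809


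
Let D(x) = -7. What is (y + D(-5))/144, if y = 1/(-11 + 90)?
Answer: -23/474 ≈ -0.048523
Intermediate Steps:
y = 1/79 ≈ 0.012658
(y + D(-5))/144 = (1/79 - 7)/144 = (1/144)*(-552/79) = -23/474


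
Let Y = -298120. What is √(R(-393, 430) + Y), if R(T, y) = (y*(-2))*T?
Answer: 2*√9965 ≈ 199.65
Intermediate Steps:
R(T, y) = -2*T*y (R(T, y) = (-2*y)*T = -2*T*y)
√(R(-393, 430) + Y) = √(-2*(-393)*430 - 298120) = √(337980 - 298120) = √39860 = 2*√9965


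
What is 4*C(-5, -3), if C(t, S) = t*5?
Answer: -100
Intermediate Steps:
C(t, S) = 5*t
4*C(-5, -3) = 4*(5*(-5)) = 4*(-25) = -100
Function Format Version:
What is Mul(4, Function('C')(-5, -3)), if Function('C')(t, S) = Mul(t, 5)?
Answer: -100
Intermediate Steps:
Function('C')(t, S) = Mul(5, t)
Mul(4, Function('C')(-5, -3)) = Mul(4, Mul(5, -5)) = Mul(4, -25) = -100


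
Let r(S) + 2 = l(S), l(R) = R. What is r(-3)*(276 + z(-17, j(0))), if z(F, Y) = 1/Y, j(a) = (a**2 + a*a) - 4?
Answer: -5515/4 ≈ -1378.8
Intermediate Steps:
j(a) = -4 + 2*a**2 (j(a) = (a**2 + a**2) - 4 = 2*a**2 - 4 = -4 + 2*a**2)
r(S) = -2 + S
r(-3)*(276 + z(-17, j(0))) = (-2 - 3)*(276 + 1/(-4 + 2*0**2)) = -5*(276 + 1/(-4 + 2*0)) = -5*(276 + 1/(-4 + 0)) = -5*(276 + 1/(-4)) = -5*(276 - 1/4) = -5*1103/4 = -5515/4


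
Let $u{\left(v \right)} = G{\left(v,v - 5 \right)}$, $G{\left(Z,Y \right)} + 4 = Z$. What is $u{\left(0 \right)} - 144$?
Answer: $-148$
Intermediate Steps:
$G{\left(Z,Y \right)} = -4 + Z$
$u{\left(v \right)} = -4 + v$
$u{\left(0 \right)} - 144 = \left(-4 + 0\right) - 144 = -4 - 144 = -148$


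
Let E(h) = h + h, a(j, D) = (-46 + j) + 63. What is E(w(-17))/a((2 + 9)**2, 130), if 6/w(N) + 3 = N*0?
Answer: -2/69 ≈ -0.028986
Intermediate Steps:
a(j, D) = 17 + j
w(N) = -2 (w(N) = 6/(-3 + N*0) = 6/(-3 + 0) = 6/(-3) = 6*(-1/3) = -2)
E(h) = 2*h
E(w(-17))/a((2 + 9)**2, 130) = (2*(-2))/(17 + (2 + 9)**2) = -4/(17 + 11**2) = -4/(17 + 121) = -4/138 = -4*1/138 = -2/69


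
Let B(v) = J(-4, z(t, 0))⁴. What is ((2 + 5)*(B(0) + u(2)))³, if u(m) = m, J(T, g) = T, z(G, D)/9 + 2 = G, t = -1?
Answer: 5890514616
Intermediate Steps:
z(G, D) = -18 + 9*G
B(v) = 256 (B(v) = (-4)⁴ = 256)
((2 + 5)*(B(0) + u(2)))³ = ((2 + 5)*(256 + 2))³ = (7*258)³ = 1806³ = 5890514616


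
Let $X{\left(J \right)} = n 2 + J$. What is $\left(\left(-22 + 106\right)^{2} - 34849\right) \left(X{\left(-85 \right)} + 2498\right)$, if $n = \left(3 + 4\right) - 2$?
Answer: $-67342439$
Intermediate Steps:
$n = 5$ ($n = 7 - 2 = 5$)
$X{\left(J \right)} = 10 + J$ ($X{\left(J \right)} = 5 \cdot 2 + J = 10 + J$)
$\left(\left(-22 + 106\right)^{2} - 34849\right) \left(X{\left(-85 \right)} + 2498\right) = \left(\left(-22 + 106\right)^{2} - 34849\right) \left(\left(10 - 85\right) + 2498\right) = \left(84^{2} - 34849\right) \left(-75 + 2498\right) = \left(7056 - 34849\right) 2423 = \left(-27793\right) 2423 = -67342439$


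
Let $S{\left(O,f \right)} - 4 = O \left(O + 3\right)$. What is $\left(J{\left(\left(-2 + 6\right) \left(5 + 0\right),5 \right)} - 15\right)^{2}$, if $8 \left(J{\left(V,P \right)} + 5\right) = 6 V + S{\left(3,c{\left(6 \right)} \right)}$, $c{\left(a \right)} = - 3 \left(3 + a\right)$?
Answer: $\frac{81}{16} \approx 5.0625$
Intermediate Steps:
$c{\left(a \right)} = -9 - 3 a$
$S{\left(O,f \right)} = 4 + O \left(3 + O\right)$ ($S{\left(O,f \right)} = 4 + O \left(O + 3\right) = 4 + O \left(3 + O\right)$)
$J{\left(V,P \right)} = - \frac{9}{4} + \frac{3 V}{4}$ ($J{\left(V,P \right)} = -5 + \frac{6 V + \left(4 + 3^{2} + 3 \cdot 3\right)}{8} = -5 + \frac{6 V + \left(4 + 9 + 9\right)}{8} = -5 + \frac{6 V + 22}{8} = -5 + \frac{22 + 6 V}{8} = -5 + \left(\frac{11}{4} + \frac{3 V}{4}\right) = - \frac{9}{4} + \frac{3 V}{4}$)
$\left(J{\left(\left(-2 + 6\right) \left(5 + 0\right),5 \right)} - 15\right)^{2} = \left(\left(- \frac{9}{4} + \frac{3 \left(-2 + 6\right) \left(5 + 0\right)}{4}\right) - 15\right)^{2} = \left(\left(- \frac{9}{4} + \frac{3 \cdot 4 \cdot 5}{4}\right) - 15\right)^{2} = \left(\left(- \frac{9}{4} + \frac{3}{4} \cdot 20\right) - 15\right)^{2} = \left(\left(- \frac{9}{4} + 15\right) - 15\right)^{2} = \left(\frac{51}{4} - 15\right)^{2} = \left(- \frac{9}{4}\right)^{2} = \frac{81}{16}$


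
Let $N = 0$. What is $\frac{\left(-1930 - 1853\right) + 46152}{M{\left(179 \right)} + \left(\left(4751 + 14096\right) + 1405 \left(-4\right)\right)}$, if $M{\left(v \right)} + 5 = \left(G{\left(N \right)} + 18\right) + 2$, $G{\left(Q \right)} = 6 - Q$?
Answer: $\frac{14123}{4416} \approx 3.1981$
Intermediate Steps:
$M{\left(v \right)} = 21$ ($M{\left(v \right)} = -5 + \left(\left(\left(6 - 0\right) + 18\right) + 2\right) = -5 + \left(\left(\left(6 + 0\right) + 18\right) + 2\right) = -5 + \left(\left(6 + 18\right) + 2\right) = -5 + \left(24 + 2\right) = -5 + 26 = 21$)
$\frac{\left(-1930 - 1853\right) + 46152}{M{\left(179 \right)} + \left(\left(4751 + 14096\right) + 1405 \left(-4\right)\right)} = \frac{\left(-1930 - 1853\right) + 46152}{21 + \left(\left(4751 + 14096\right) + 1405 \left(-4\right)\right)} = \frac{-3783 + 46152}{21 + \left(18847 - 5620\right)} = \frac{42369}{21 + 13227} = \frac{42369}{13248} = 42369 \cdot \frac{1}{13248} = \frac{14123}{4416}$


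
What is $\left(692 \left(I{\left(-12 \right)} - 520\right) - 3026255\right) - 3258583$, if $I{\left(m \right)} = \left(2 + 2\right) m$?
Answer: $-6677894$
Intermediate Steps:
$I{\left(m \right)} = 4 m$
$\left(692 \left(I{\left(-12 \right)} - 520\right) - 3026255\right) - 3258583 = \left(692 \left(4 \left(-12\right) - 520\right) - 3026255\right) - 3258583 = \left(692 \left(-48 - 520\right) - 3026255\right) - 3258583 = \left(692 \left(-568\right) - 3026255\right) - 3258583 = \left(-393056 - 3026255\right) - 3258583 = -3419311 - 3258583 = -6677894$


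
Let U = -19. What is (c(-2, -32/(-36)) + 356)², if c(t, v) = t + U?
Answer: 112225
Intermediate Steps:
c(t, v) = -19 + t (c(t, v) = t - 19 = -19 + t)
(c(-2, -32/(-36)) + 356)² = ((-19 - 2) + 356)² = (-21 + 356)² = 335² = 112225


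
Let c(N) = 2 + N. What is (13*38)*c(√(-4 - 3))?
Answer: 988 + 494*I*√7 ≈ 988.0 + 1307.0*I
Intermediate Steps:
(13*38)*c(√(-4 - 3)) = (13*38)*(2 + √(-4 - 3)) = 494*(2 + √(-7)) = 494*(2 + I*√7) = 988 + 494*I*√7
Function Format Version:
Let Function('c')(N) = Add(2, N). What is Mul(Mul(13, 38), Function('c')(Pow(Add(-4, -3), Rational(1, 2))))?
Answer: Add(988, Mul(494, I, Pow(7, Rational(1, 2)))) ≈ Add(988.00, Mul(1307.0, I))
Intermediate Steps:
Mul(Mul(13, 38), Function('c')(Pow(Add(-4, -3), Rational(1, 2)))) = Mul(Mul(13, 38), Add(2, Pow(Add(-4, -3), Rational(1, 2)))) = Mul(494, Add(2, Pow(-7, Rational(1, 2)))) = Mul(494, Add(2, Mul(I, Pow(7, Rational(1, 2))))) = Add(988, Mul(494, I, Pow(7, Rational(1, 2))))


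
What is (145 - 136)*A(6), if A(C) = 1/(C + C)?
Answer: ¾ ≈ 0.75000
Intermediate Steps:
A(C) = 1/(2*C)
(145 - 136)*A(6) = (145 - 136)*((½)/6) = 9*((½)*(⅙)) = 9*(1/12) = ¾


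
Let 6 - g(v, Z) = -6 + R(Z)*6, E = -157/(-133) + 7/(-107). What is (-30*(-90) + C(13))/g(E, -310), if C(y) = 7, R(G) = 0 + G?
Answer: 2707/1872 ≈ 1.4460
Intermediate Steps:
R(G) = G
E = 15868/14231 (E = -157*(-1/133) + 7*(-1/107) = 157/133 - 7/107 = 15868/14231 ≈ 1.1150)
g(v, Z) = 12 - 6*Z (g(v, Z) = 6 - (-6 + Z*6) = 6 - (-6 + 6*Z) = 6 + (6 - 6*Z) = 12 - 6*Z)
(-30*(-90) + C(13))/g(E, -310) = (-30*(-90) + 7)/(12 - 6*(-310)) = (2700 + 7)/(12 + 1860) = 2707/1872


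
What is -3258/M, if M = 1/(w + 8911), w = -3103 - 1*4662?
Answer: -3733668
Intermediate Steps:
w = -7765 (w = -3103 - 4662 = -7765)
M = 1/1146 (M = 1/(-7765 + 8911) = 1/1146 ≈ 0.00087260)
-3258/M = -3258/1/1146 = -3258*1146 = -3733668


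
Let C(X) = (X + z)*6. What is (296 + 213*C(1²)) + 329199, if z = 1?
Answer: 332051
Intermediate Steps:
C(X) = 6 + 6*X (C(X) = (X + 1)*6 = (1 + X)*6 = 6 + 6*X)
(296 + 213*C(1²)) + 329199 = (296 + 213*(6 + 6*1²)) + 329199 = (296 + 213*(6 + 6*1)) + 329199 = (296 + 213*(6 + 6)) + 329199 = (296 + 213*12) + 329199 = (296 + 2556) + 329199 = 2852 + 329199 = 332051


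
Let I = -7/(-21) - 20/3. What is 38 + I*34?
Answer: -532/3 ≈ -177.33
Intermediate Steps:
I = -19/3 (I = -7*(-1/21) - 20*⅓ = ⅓ - 20/3 = -19/3 ≈ -6.3333)
38 + I*34 = 38 - 19/3*34 = 38 - 646/3 = -532/3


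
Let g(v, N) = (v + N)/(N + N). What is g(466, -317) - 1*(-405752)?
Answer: 257246619/634 ≈ 4.0575e+5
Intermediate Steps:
g(v, N) = (N + v)/(2*N) (g(v, N) = (N + v)/((2*N)) = (N + v)*(1/(2*N)) = (N + v)/(2*N))
g(466, -317) - 1*(-405752) = (½)*(-317 + 466)/(-317) - 1*(-405752) = (½)*(-1/317)*149 + 405752 = -149/634 + 405752 = 257246619/634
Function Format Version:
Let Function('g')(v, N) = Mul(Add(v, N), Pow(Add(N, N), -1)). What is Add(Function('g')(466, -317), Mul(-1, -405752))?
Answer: Rational(257246619, 634) ≈ 4.0575e+5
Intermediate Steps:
Function('g')(v, N) = Mul(Rational(1, 2), Pow(N, -1), Add(N, v)) (Function('g')(v, N) = Mul(Add(N, v), Pow(Mul(2, N), -1)) = Mul(Add(N, v), Mul(Rational(1, 2), Pow(N, -1))) = Mul(Rational(1, 2), Pow(N, -1), Add(N, v)))
Add(Function('g')(466, -317), Mul(-1, -405752)) = Add(Mul(Rational(1, 2), Pow(-317, -1), Add(-317, 466)), Mul(-1, -405752)) = Add(Mul(Rational(1, 2), Rational(-1, 317), 149), 405752) = Add(Rational(-149, 634), 405752) = Rational(257246619, 634)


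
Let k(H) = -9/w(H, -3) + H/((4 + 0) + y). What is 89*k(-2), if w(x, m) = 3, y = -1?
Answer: -979/3 ≈ -326.33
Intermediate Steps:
k(H) = -3 + H/3 (k(H) = -9/3 + H/((4 + 0) - 1) = -9*1/3 + H/(4 - 1) = -3 + H/3)
89*k(-2) = 89*(-3 + (1/3)*(-2)) = 89*(-3 - 2/3) = 89*(-11/3) = -979/3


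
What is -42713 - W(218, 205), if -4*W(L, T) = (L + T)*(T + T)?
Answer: 1289/2 ≈ 644.50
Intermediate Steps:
W(L, T) = -T*(L + T)/2 (W(L, T) = -(L + T)*(T + T)/4 = -(L + T)*2*T/4 = -T*(L + T)/2)
-42713 - W(218, 205) = -42713 - (-1)*205*(218 + 205)/2 = -42713 - (-1)*205*423/2 = -42713 - 1*(-86715/2) = -42713 + 86715/2 = 1289/2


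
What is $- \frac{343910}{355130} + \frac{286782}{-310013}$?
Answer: $- \frac{1226243897}{647617157} \approx -1.8935$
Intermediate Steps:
$- \frac{343910}{355130} + \frac{286782}{-310013} = \left(-343910\right) \frac{1}{355130} + 286782 \left(- \frac{1}{310013}\right) = - \frac{2023}{2089} - \frac{286782}{310013} = - \frac{1226243897}{647617157}$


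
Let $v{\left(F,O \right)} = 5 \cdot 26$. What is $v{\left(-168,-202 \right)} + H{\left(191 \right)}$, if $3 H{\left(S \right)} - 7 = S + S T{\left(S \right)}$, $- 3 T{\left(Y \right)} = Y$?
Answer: $- \frac{34717}{9} \approx -3857.4$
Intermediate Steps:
$T{\left(Y \right)} = - \frac{Y}{3}$
$H{\left(S \right)} = \frac{7}{3} - \frac{S^{2}}{9} + \frac{S}{3}$ ($H{\left(S \right)} = \frac{7}{3} + \frac{S + S \left(- \frac{S}{3}\right)}{3} = \frac{7}{3} + \frac{S - \frac{S^{2}}{3}}{3} = \frac{7}{3} - \left(- \frac{S}{3} + \frac{S^{2}}{9}\right) = \frac{7}{3} - \frac{S^{2}}{9} + \frac{S}{3}$)
$v{\left(F,O \right)} = 130$
$v{\left(-168,-202 \right)} + H{\left(191 \right)} = 130 + \left(\frac{7}{3} - \frac{191^{2}}{9} + \frac{1}{3} \cdot 191\right) = 130 + \left(\frac{7}{3} - \frac{36481}{9} + \frac{191}{3}\right) = 130 - \frac{35887}{9} = - \frac{34717}{9}$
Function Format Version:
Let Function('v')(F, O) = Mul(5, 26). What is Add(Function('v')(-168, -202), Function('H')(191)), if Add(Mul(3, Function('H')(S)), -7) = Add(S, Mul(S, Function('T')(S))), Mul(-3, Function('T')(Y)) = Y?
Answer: Rational(-34717, 9) ≈ -3857.4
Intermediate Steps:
Function('T')(Y) = Mul(Rational(-1, 3), Y)
Function('H')(S) = Add(Rational(7, 3), Mul(Rational(-1, 9), Pow(S, 2)), Mul(Rational(1, 3), S)) (Function('H')(S) = Add(Rational(7, 3), Mul(Rational(1, 3), Add(S, Mul(S, Mul(Rational(-1, 3), S))))) = Add(Rational(7, 3), Mul(Rational(1, 3), Add(S, Mul(Rational(-1, 3), Pow(S, 2))))) = Add(Rational(7, 3), Add(Mul(Rational(-1, 9), Pow(S, 2)), Mul(Rational(1, 3), S))) = Add(Rational(7, 3), Mul(Rational(-1, 9), Pow(S, 2)), Mul(Rational(1, 3), S)))
Function('v')(F, O) = 130
Add(Function('v')(-168, -202), Function('H')(191)) = Add(130, Add(Rational(7, 3), Mul(Rational(-1, 9), Pow(191, 2)), Mul(Rational(1, 3), 191))) = Add(130, Add(Rational(7, 3), Mul(Rational(-1, 9), 36481), Rational(191, 3))) = Add(130, Add(Rational(7, 3), Rational(-36481, 9), Rational(191, 3))) = Add(130, Rational(-35887, 9)) = Rational(-34717, 9)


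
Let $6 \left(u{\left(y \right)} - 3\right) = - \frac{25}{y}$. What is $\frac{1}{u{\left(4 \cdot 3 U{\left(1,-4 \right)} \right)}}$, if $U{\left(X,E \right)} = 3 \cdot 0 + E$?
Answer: $\frac{288}{889} \approx 0.32396$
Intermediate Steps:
$U{\left(X,E \right)} = E$ ($U{\left(X,E \right)} = 0 + E = E$)
$u{\left(y \right)} = 3 - \frac{25}{6 y}$ ($u{\left(y \right)} = 3 + \frac{\left(-25\right) \frac{1}{y}}{6} = 3 - \frac{25}{6 y}$)
$\frac{1}{u{\left(4 \cdot 3 U{\left(1,-4 \right)} \right)}} = \frac{1}{3 - \frac{25}{6 \cdot 4 \cdot 3 \left(-4\right)}} = \frac{1}{3 - \frac{25}{6 \cdot 12 \left(-4\right)}} = \frac{1}{3 - \frac{25}{6 \left(-48\right)}} = \frac{1}{3 - - \frac{25}{288}} = \frac{1}{3 + \frac{25}{288}} = \frac{1}{\frac{889}{288}} = \frac{288}{889}$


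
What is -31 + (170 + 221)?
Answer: 360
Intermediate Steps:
-31 + (170 + 221) = -31 + 391 = 360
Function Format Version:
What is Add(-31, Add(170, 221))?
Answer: 360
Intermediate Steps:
Add(-31, Add(170, 221)) = Add(-31, 391) = 360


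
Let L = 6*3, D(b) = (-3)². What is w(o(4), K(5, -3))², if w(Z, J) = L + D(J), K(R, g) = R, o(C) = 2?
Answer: 729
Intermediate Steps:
D(b) = 9
L = 18
w(Z, J) = 27 (w(Z, J) = 18 + 9 = 27)
w(o(4), K(5, -3))² = 27² = 729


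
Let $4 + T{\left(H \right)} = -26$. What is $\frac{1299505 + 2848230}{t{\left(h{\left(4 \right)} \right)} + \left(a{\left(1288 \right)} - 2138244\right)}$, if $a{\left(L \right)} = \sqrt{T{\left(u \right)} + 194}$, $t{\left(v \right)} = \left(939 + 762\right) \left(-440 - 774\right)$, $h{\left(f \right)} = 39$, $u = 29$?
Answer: $- \frac{1743400032063}{1766737781440} - \frac{829547 \sqrt{41}}{1766737781440} \approx -0.98679$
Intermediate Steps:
$T{\left(H \right)} = -30$ ($T{\left(H \right)} = -4 - 26 = -30$)
$t{\left(v \right)} = -2065014$ ($t{\left(v \right)} = 1701 \left(-1214\right) = -2065014$)
$a{\left(L \right)} = 2 \sqrt{41}$ ($a{\left(L \right)} = \sqrt{-30 + 194} = \sqrt{164} = 2 \sqrt{41}$)
$\frac{1299505 + 2848230}{t{\left(h{\left(4 \right)} \right)} + \left(a{\left(1288 \right)} - 2138244\right)} = \frac{1299505 + 2848230}{-2065014 - \left(2138244 - 2 \sqrt{41}\right)} = \frac{4147735}{-2065014 - \left(2138244 - 2 \sqrt{41}\right)} = \frac{4147735}{-4203258 + 2 \sqrt{41}}$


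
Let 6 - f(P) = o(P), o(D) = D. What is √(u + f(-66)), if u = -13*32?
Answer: 2*I*√86 ≈ 18.547*I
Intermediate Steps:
u = -416
f(P) = 6 - P
√(u + f(-66)) = √(-416 + (6 - 1*(-66))) = √(-416 + (6 + 66)) = √(-416 + 72) = √(-344) = 2*I*√86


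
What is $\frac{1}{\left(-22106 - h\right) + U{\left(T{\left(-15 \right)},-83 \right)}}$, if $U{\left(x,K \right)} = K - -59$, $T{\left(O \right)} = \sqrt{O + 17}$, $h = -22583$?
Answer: $\frac{1}{453} \approx 0.0022075$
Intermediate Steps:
$T{\left(O \right)} = \sqrt{17 + O}$
$U{\left(x,K \right)} = 59 + K$ ($U{\left(x,K \right)} = K + 59 = 59 + K$)
$\frac{1}{\left(-22106 - h\right) + U{\left(T{\left(-15 \right)},-83 \right)}} = \frac{1}{\left(-22106 - -22583\right) + \left(59 - 83\right)} = \frac{1}{\left(-22106 + 22583\right) - 24} = \frac{1}{477 - 24} = \frac{1}{453}$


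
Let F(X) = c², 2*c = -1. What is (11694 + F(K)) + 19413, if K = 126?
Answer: 124429/4 ≈ 31107.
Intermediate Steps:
c = -½ (c = (½)*(-1) = -½ ≈ -0.50000)
F(X) = ¼ (F(X) = (-½)² = ¼)
(11694 + F(K)) + 19413 = (11694 + ¼) + 19413 = 46777/4 + 19413 = 124429/4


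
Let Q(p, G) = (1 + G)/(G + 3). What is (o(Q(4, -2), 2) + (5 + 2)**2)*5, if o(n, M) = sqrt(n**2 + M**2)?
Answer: 245 + 5*sqrt(5) ≈ 256.18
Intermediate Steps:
Q(p, G) = (1 + G)/(3 + G)
o(n, M) = sqrt(M**2 + n**2)
(o(Q(4, -2), 2) + (5 + 2)**2)*5 = (sqrt(2**2 + ((1 - 2)/(3 - 2))**2) + (5 + 2)**2)*5 = (sqrt(4 + (-1/1)**2) + 7**2)*5 = (sqrt(4 + (1*(-1))**2) + 49)*5 = (sqrt(4 + (-1)**2) + 49)*5 = (sqrt(4 + 1) + 49)*5 = (sqrt(5) + 49)*5 = (49 + sqrt(5))*5 = 245 + 5*sqrt(5)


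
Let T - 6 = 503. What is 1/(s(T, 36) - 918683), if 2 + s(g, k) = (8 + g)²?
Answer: -1/651396 ≈ -1.5352e-6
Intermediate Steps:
T = 509 (T = 6 + 503 = 509)
s(g, k) = -2 + (8 + g)²
1/(s(T, 36) - 918683) = 1/((-2 + (8 + 509)²) - 918683) = 1/((-2 + 517²) - 918683) = 1/((-2 + 267289) - 918683) = 1/(267287 - 918683) = 1/(-651396) = -1/651396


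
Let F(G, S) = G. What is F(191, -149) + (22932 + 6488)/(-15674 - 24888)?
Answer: 3858961/20281 ≈ 190.27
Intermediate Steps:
F(191, -149) + (22932 + 6488)/(-15674 - 24888) = 191 + (22932 + 6488)/(-15674 - 24888) = 191 + 29420/(-40562) = 191 + 29420*(-1/40562) = 191 - 14710/20281 = 3858961/20281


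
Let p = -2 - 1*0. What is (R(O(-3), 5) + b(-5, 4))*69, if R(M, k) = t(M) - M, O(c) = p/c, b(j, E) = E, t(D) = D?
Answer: 276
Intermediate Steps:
p = -2 (p = -2 + 0 = -2)
O(c) = -2/c
R(M, k) = 0 (R(M, k) = M - M = 0)
(R(O(-3), 5) + b(-5, 4))*69 = (0 + 4)*69 = 4*69 = 276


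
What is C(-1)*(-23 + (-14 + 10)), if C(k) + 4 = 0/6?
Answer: 108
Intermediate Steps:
C(k) = -4 (C(k) = -4 + 0/6 = -4 + 0*(1/6) = -4 + 0 = -4)
C(-1)*(-23 + (-14 + 10)) = -4*(-23 + (-14 + 10)) = -4*(-23 - 4) = -4*(-27) = 108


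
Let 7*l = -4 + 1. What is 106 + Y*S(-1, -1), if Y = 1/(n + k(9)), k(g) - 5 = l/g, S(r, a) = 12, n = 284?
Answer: 160865/1517 ≈ 106.04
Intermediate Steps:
l = -3/7 (l = (-4 + 1)/7 = (1/7)*(-3) = -3/7 ≈ -0.42857)
k(g) = 5 - 3/(7*g)
Y = 21/6068 (Y = 1/(284 + (5 - 3/7/9)) = 1/(284 + (5 - 3/7*1/9)) = 1/(284 + (5 - 1/21)) = 1/(284 + 104/21) = 1/(6068/21) = 21/6068 ≈ 0.0034608)
106 + Y*S(-1, -1) = 106 + (21/6068)*12 = 106 + 63/1517 = 160865/1517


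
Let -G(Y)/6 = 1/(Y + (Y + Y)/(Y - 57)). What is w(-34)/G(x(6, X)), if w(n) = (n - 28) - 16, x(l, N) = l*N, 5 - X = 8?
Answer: -5694/25 ≈ -227.76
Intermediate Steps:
X = -3 (X = 5 - 1*8 = 5 - 8 = -3)
x(l, N) = N*l
w(n) = -44 + n (w(n) = (-28 + n) - 16 = -44 + n)
G(Y) = -6/(Y + 2*Y/(-57 + Y)) (G(Y) = -6/(Y + (Y + Y)/(Y - 57)) = -6/(Y + (2*Y)/(-57 + Y)) = -6/(Y + 2*Y/(-57 + Y)))
w(-34)/G(x(6, X)) = (-44 - 34)/((6*(57 - (-3)*6)/(((-3*6))*(-55 - 3*6)))) = -78*(-3*(-55 - 18)/(57 - 1*(-18))) = -78*219/(57 + 18) = -78/(6*(-1/18)*(-1/73)*75) = -78/25/73 = -78*73/25 = -5694/25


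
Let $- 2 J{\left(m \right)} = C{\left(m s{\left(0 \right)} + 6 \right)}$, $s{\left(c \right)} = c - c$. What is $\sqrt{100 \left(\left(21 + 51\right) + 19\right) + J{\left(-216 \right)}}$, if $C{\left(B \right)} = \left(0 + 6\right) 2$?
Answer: $\sqrt{9094} \approx 95.362$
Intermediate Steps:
$s{\left(c \right)} = 0$
$C{\left(B \right)} = 12$ ($C{\left(B \right)} = 6 \cdot 2 = 12$)
$J{\left(m \right)} = -6$ ($J{\left(m \right)} = \left(- \frac{1}{2}\right) 12 = -6$)
$\sqrt{100 \left(\left(21 + 51\right) + 19\right) + J{\left(-216 \right)}} = \sqrt{100 \left(\left(21 + 51\right) + 19\right) - 6} = \sqrt{100 \left(72 + 19\right) - 6} = \sqrt{100 \cdot 91 - 6} = \sqrt{9100 - 6} = \sqrt{9094}$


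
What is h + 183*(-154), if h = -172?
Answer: -28354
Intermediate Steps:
h + 183*(-154) = -172 + 183*(-154) = -172 - 28182 = -28354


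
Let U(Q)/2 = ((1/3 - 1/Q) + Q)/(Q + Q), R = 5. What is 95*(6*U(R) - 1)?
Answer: 2451/5 ≈ 490.20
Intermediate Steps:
U(Q) = (⅓ + Q - 1/Q)/Q (U(Q) = 2*(((1/3 - 1/Q) + Q)/(Q + Q)) = 2*(((1*(⅓) - 1/Q) + Q)/((2*Q))) = 2*(((⅓ - 1/Q) + Q)*(1/(2*Q))) = 2*((⅓ + Q - 1/Q)*(1/(2*Q))) = 2*((⅓ + Q - 1/Q)/(2*Q)) = (⅓ + Q - 1/Q)/Q)
95*(6*U(R) - 1) = 95*(6*((-1 + 5² + (⅓)*5)/5²) - 1) = 95*(6*((-1 + 25 + 5/3)/25) - 1) = 95*(6*((1/25)*(77/3)) - 1) = 95*(6*(77/75) - 1) = 95*(154/25 - 1) = 95*(129/25) = 2451/5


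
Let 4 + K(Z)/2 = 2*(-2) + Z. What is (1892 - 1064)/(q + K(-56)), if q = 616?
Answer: 207/122 ≈ 1.6967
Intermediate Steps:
K(Z) = -16 + 2*Z (K(Z) = -8 + 2*(2*(-2) + Z) = -8 + 2*(-4 + Z) = -8 + (-8 + 2*Z) = -16 + 2*Z)
(1892 - 1064)/(q + K(-56)) = (1892 - 1064)/(616 + (-16 + 2*(-56))) = 828/(616 + (-16 - 112)) = 828/(616 - 128) = 828/488 = 828*(1/488) = 207/122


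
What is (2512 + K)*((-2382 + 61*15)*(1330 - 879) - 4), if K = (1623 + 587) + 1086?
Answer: -3842694768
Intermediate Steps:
K = 3296 (K = 2210 + 1086 = 3296)
(2512 + K)*((-2382 + 61*15)*(1330 - 879) - 4) = (2512 + 3296)*((-2382 + 61*15)*(1330 - 879) - 4) = 5808*((-2382 + 915)*451 - 4) = 5808*(-1467*451 - 4) = 5808*(-661617 - 4) = 5808*(-661621) = -3842694768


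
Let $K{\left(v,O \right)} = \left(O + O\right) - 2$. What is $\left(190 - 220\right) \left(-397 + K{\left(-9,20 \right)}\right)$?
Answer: $10770$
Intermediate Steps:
$K{\left(v,O \right)} = -2 + 2 O$ ($K{\left(v,O \right)} = 2 O - 2 = -2 + 2 O$)
$\left(190 - 220\right) \left(-397 + K{\left(-9,20 \right)}\right) = \left(190 - 220\right) \left(-397 + \left(-2 + 2 \cdot 20\right)\right) = \left(190 - 220\right) \left(-397 + \left(-2 + 40\right)\right) = - 30 \left(-397 + 38\right) = \left(-30\right) \left(-359\right) = 10770$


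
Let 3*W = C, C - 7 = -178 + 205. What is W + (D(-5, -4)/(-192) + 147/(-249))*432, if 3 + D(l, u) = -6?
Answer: -222559/996 ≈ -223.45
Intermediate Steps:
D(l, u) = -9 (D(l, u) = -3 - 6 = -9)
C = 34 (C = 7 + (-178 + 205) = 7 + 27 = 34)
W = 34/3 (W = (⅓)*34 = 34/3 ≈ 11.333)
W + (D(-5, -4)/(-192) + 147/(-249))*432 = 34/3 + (-9/(-192) + 147/(-249))*432 = 34/3 + (-9*(-1/192) + 147*(-1/249))*432 = 34/3 + (3/64 - 49/83)*432 = 34/3 - 2887/5312*432 = 34/3 - 77949/332 = -222559/996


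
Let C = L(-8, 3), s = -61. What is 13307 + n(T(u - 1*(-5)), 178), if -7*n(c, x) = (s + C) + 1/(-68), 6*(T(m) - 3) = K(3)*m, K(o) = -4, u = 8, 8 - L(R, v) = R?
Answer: 6337193/476 ≈ 13313.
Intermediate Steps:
L(R, v) = 8 - R
C = 16 (C = 8 - 1*(-8) = 8 + 8 = 16)
T(m) = 3 - 2*m/3 (T(m) = 3 + (-4*m)/6 = 3 - 2*m/3)
n(c, x) = 3061/476 (n(c, x) = -((-61 + 16) + 1/(-68))/7 = -(-45 - 1/68)/7 = -⅐*(-3061/68) = 3061/476)
13307 + n(T(u - 1*(-5)), 178) = 13307 + 3061/476 = 6337193/476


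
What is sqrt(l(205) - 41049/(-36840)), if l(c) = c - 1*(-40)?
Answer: sqrt(9278408810)/6140 ≈ 15.688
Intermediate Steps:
l(c) = 40 + c (l(c) = c + 40 = 40 + c)
sqrt(l(205) - 41049/(-36840)) = sqrt((40 + 205) - 41049/(-36840)) = sqrt(245 - 41049*(-1/36840)) = sqrt(245 + 13683/12280) = sqrt(3022283/12280) = sqrt(9278408810)/6140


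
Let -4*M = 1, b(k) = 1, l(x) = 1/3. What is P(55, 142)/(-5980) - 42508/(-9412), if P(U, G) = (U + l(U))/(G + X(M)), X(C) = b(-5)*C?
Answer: 2078770559/460282095 ≈ 4.5163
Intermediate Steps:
l(x) = ⅓
M = -¼ (M = -¼*1 = -¼ ≈ -0.25000)
X(C) = C (X(C) = 1*C = C)
P(U, G) = (⅓ + U)/(-¼ + G) (P(U, G) = (U + ⅓)/(G - ¼) = (⅓ + U)/(-¼ + G))
P(55, 142)/(-5980) - 42508/(-9412) = (4*(1 + 3*55)/(3*(-1 + 4*142)))/(-5980) - 42508/(-9412) = (4*(1 + 165)/(3*(-1 + 568)))*(-1/5980) - 42508*(-1/9412) = ((4/3)*166/567)*(-1/5980) + 10627/2353 = ((4/3)*(1/567)*166)*(-1/5980) + 10627/2353 = (664/1701)*(-1/5980) + 10627/2353 = -166/2542995 + 10627/2353 = 2078770559/460282095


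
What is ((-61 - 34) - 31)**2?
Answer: 15876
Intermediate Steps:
((-61 - 34) - 31)**2 = (-95 - 31)**2 = (-126)**2 = 15876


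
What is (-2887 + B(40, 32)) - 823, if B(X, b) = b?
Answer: -3678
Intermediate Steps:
(-2887 + B(40, 32)) - 823 = (-2887 + 32) - 823 = -2855 - 823 = -3678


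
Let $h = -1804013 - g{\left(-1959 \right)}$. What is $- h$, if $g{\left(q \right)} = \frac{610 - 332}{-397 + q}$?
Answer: $\frac{2125127175}{1178} \approx 1.804 \cdot 10^{6}$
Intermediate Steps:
$g{\left(q \right)} = \frac{278}{-397 + q}$
$h = - \frac{2125127175}{1178}$ ($h = -1804013 - \frac{278}{-397 - 1959} = -1804013 - \frac{278}{-2356} = -1804013 - 278 \left(- \frac{1}{2356}\right) = -1804013 - - \frac{139}{1178} = -1804013 + \frac{139}{1178} = - \frac{2125127175}{1178} \approx -1.804 \cdot 10^{6}$)
$- h = \left(-1\right) \left(- \frac{2125127175}{1178}\right) = \frac{2125127175}{1178}$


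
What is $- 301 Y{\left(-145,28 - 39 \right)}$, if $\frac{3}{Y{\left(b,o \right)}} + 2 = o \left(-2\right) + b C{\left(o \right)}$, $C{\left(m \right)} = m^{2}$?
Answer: $\frac{903}{17525} \approx 0.051526$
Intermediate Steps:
$Y{\left(b,o \right)} = \frac{3}{-2 - 2 o + b o^{2}}$ ($Y{\left(b,o \right)} = \frac{3}{-2 + \left(o \left(-2\right) + b o^{2}\right)} = \frac{3}{-2 + \left(- 2 o + b o^{2}\right)} = \frac{3}{-2 - 2 o + b o^{2}}$)
$- 301 Y{\left(-145,28 - 39 \right)} = - 301 \frac{3}{-2 - 2 \left(28 - 39\right) - 145 \left(28 - 39\right)^{2}} = - 301 \frac{3}{-2 - -22 - 145 \left(-11\right)^{2}} = - 301 \frac{3}{-2 + 22 - 17545} = - 301 \frac{3}{-17525} = - 301 \cdot 3 \left(- \frac{1}{17525}\right) = \left(-301\right) \left(- \frac{3}{17525}\right) = \frac{903}{17525}$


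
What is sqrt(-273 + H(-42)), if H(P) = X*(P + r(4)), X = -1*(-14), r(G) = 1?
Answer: 11*I*sqrt(7) ≈ 29.103*I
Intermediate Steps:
X = 14
H(P) = 14 + 14*P (H(P) = 14*(P + 1) = 14*(1 + P) = 14 + 14*P)
sqrt(-273 + H(-42)) = sqrt(-273 + (14 + 14*(-42))) = sqrt(-273 + (14 - 588)) = sqrt(-273 - 574) = sqrt(-847) = 11*I*sqrt(7)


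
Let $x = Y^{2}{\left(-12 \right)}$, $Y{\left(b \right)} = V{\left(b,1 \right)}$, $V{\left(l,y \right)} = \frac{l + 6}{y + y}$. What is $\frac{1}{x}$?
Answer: $\frac{1}{9} \approx 0.11111$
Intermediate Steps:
$V{\left(l,y \right)} = \frac{6 + l}{2 y}$
$Y{\left(b \right)} = 3 + \frac{b}{2}$ ($Y{\left(b \right)} = \frac{6 + b}{2 \cdot 1} = \frac{1}{2} \cdot 1 \left(6 + b\right) = 3 + \frac{b}{2}$)
$x = 9$ ($x = \left(3 + \frac{1}{2} \left(-12\right)\right)^{2} = \left(3 - 6\right)^{2} = \left(-3\right)^{2} = 9$)
$\frac{1}{x} = \frac{1}{9}$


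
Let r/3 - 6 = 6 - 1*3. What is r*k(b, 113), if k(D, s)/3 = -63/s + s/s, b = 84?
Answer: 4050/113 ≈ 35.841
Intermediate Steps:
r = 27 (r = 18 + 3*(6 - 1*3) = 18 + 3*(6 - 3) = 18 + 3*3 = 18 + 9 = 27)
k(D, s) = 3 - 189/s (k(D, s) = 3*(-63/s + s/s) = 3*(-63/s + 1) = 3*(1 - 63/s) = 3 - 189/s)
r*k(b, 113) = 27*(3 - 189/113) = 27*(150/113) = 4050/113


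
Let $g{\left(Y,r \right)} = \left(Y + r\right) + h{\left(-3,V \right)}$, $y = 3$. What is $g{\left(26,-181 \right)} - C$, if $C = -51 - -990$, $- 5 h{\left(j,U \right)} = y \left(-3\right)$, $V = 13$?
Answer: $- \frac{5461}{5} \approx -1092.2$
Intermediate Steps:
$h{\left(j,U \right)} = \frac{9}{5}$ ($h{\left(j,U \right)} = - \frac{3 \left(-3\right)}{5} = \left(- \frac{1}{5}\right) \left(-9\right) = \frac{9}{5}$)
$g{\left(Y,r \right)} = \frac{9}{5} + Y + r$ ($g{\left(Y,r \right)} = \left(Y + r\right) + \frac{9}{5} = \frac{9}{5} + Y + r$)
$C = 939$ ($C = -51 + 990 = 939$)
$g{\left(26,-181 \right)} - C = \left(\frac{9}{5} + 26 - 181\right) - 939 = - \frac{766}{5} - 939 = - \frac{5461}{5}$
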